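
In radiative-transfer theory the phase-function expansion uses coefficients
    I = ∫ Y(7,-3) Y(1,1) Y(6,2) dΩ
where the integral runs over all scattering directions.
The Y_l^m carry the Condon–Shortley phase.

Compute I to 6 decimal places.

-0.234717

Checks pass: Σm=0; 14 even; l₃=6∈[6,8].
(2·7+1)(2·1+1)(2·6+1) = 585
Δ: 2! 12! 0! / 15! → 1/1365
sum: t=1:−1/518400 = -1/518400
3j²(7 1 6; 0 0 0) = Δ·Π!·Σ² = 7/195  (sign -1)
sum: t=2:+1/1935360 = 1/1935360
3j²(7 1 6; -3 1 2) = Δ·Π!·Σ² = 3/91  (sign +1)
combine: 4πI² = 585·7/195·3/91 = 9/13
take √, sign -1: I = -0.23471705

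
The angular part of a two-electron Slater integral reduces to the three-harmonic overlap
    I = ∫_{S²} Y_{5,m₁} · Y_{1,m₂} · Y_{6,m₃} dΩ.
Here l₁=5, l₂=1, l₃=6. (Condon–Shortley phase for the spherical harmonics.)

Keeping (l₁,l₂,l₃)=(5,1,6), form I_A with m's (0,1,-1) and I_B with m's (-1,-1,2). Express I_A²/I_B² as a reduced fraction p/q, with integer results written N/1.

3/4

Same 5,1,6: normalisation and zero-m 3j drop out of the ratio.
A: Δ: 0! 10! 2! / 13! → 1/858; sum: t=0:+1/28800 = 1/28800; 3j²(5 1 6; 0 1 -1) = Δ·Π!·Σ² = 7/286  (sign -1)
B: Δ: 0! 10! 2! / 13! → 1/858; sum: t=0:+1/34560 = 1/34560; 3j²(5 1 6; -1 -1 2) = Δ·Π!·Σ² = 14/429  (sign +1)
I_A²/I_B² = (7/286)/(14/429) = 3/4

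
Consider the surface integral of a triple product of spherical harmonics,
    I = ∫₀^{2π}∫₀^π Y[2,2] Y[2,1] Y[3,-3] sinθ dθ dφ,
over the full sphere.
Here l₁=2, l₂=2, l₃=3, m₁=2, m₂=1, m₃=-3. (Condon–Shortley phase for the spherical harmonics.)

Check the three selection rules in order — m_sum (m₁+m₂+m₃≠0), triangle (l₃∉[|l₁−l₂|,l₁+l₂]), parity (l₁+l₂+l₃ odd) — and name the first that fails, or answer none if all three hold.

parity

m₁+m₂+m₃ = 2 + 1 − 3 = 0  ✓
triangle: |2−2|=0 ≤ l₃=3 ≤ 2+2=4  ✓
parity: l₁+l₂+l₃ = 7 is odd  ✗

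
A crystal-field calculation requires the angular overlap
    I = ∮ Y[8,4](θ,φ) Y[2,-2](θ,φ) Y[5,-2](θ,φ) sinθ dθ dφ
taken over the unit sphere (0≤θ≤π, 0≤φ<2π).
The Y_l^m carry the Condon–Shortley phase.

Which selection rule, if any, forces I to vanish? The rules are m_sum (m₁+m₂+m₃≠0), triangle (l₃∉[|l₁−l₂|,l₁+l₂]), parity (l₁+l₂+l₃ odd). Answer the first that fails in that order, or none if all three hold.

m₁+m₂+m₃ = 4 − 2 − 2 = 0  ✓
triangle: |8−2|=6 ≤ l₃=5 ≤ 8+2=10  ✗
parity: l₁+l₂+l₃ = 15 is odd

triangle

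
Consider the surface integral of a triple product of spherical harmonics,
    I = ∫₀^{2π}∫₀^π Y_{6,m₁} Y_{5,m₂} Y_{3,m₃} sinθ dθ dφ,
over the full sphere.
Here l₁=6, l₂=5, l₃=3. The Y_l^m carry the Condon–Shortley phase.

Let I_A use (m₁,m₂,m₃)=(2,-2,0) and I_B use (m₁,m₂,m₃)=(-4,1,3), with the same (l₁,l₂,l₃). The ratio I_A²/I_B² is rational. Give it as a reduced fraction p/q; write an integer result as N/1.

2/21

l's match ⇒ only the (l;m) 3-j factors differ between A and B.
A: triangle coeff Δ(6,5,3) = 1/675675; Σ_t [1,3]: t=1:−1/60480 t=2:+1/5760 t=3:−1/8640 = 1/24192; (3j)²=8/3003 [(6 5 3; 2 -2 0)], sign=-1
B: triangle coeff Δ(6,5,3) = 1/675675; Σ_t [6,6]: t=6:+1/69120 = 1/69120; (3j)²=4/143 [(6 5 3; -4 1 3)], sign=+1
I_A²/I_B² = (8/3003)/(4/143) = 2/21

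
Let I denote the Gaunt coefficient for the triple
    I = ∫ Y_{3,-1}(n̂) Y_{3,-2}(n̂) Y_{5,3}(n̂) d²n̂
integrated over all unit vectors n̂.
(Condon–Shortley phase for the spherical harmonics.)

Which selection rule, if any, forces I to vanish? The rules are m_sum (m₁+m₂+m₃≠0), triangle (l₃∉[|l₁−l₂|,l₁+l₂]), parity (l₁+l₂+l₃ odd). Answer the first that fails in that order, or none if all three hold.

parity

azimuthal sum: -1 − 2 + 3 = 0  ✓
0 ≤ 5 ≤ 6 (triangle on l)  ✓
L = 3 + 3 + 5 = 11 (odd)  ✗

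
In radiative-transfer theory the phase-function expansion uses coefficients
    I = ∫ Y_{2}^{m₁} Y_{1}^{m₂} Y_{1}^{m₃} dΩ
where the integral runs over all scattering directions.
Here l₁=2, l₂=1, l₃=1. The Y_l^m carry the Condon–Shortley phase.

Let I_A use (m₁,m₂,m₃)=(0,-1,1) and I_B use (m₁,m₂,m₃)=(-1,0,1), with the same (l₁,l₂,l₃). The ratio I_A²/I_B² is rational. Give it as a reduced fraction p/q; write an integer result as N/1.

l's match ⇒ only the (l;m) 3-j factors differ between A and B.
A: triangle coeff Δ(2,1,1) = 1/30; Σ_t [0,0]: t=0:+1/4 = 1/4; (3j)²=1/30 [(2 1 1; 0 -1 1)], sign=+1
B: triangle coeff Δ(2,1,1) = 1/30; Σ_t [1,1]: t=1:−1/2 = -1/2; (3j)²=1/10 [(2 1 1; -1 0 1)], sign=-1
I_A²/I_B² = (1/30)/(1/10) = 1/3

1/3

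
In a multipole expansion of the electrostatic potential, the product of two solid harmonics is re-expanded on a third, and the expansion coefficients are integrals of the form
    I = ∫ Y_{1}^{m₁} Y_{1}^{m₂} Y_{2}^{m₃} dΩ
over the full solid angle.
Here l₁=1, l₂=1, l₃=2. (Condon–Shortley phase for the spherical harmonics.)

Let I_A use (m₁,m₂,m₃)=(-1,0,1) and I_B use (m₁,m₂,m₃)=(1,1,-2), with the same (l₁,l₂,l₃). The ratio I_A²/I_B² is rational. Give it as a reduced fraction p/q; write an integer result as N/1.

Same 1,1,2: normalisation and zero-m 3j drop out of the ratio.
A: Δ: 0! 2! 2! / 5! → 1/30; sum: t=0:+1/2 = 1/2; 3j²(1 1 2; -1 0 1) = Δ·Π!·Σ² = 1/10  (sign -1)
B: Δ: 0! 2! 2! / 5! → 1/30; sum: t=0:+1/4 = 1/4; 3j²(1 1 2; 1 1 -2) = Δ·Π!·Σ² = 1/5  (sign +1)
I_A²/I_B² = (1/10)/(1/5) = 1/2

1/2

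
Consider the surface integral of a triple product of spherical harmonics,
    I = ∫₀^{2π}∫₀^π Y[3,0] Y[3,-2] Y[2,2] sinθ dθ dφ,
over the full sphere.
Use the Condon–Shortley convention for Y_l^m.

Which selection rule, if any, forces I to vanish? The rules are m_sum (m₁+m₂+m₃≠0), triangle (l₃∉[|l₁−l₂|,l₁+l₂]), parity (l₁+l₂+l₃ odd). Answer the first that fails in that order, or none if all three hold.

none

Σmᵢ = 0  ✓
l₃∈[|l₁−l₂|,l₁+l₂]=[0,6], have l₃=2  ✓
Σlᵢ = 8 ⇒ even  ✓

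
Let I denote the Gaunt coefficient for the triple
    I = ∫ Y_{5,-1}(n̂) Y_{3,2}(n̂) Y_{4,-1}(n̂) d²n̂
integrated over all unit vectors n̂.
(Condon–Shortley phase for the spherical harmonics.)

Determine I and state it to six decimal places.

m-sum 0 ✓  L=12 even ✓  2≤4≤8 ✓
Π(2lᵢ+1) = 11×7×9 = 693
triangle coeff Δ(5,3,4) = 1/180180
Σ_t [1,3]: t=1:−1/576 t=2:+1/144 t=3:−1/576 = 1/288
(3j)²=20/1001 [(5 3 4; 0 0 0)], sign=+1
Σ_t [3,4]: t=3:−1/432 t=4:+1/1152 = -5/3456
(3j)²=625/36036 [(5 3 4; -1 2 -1)], sign=+1
⇒ 4πI² = 3125/13013
I = (+1)√(3125/13013/(4π)) = 0.13823925

0.138239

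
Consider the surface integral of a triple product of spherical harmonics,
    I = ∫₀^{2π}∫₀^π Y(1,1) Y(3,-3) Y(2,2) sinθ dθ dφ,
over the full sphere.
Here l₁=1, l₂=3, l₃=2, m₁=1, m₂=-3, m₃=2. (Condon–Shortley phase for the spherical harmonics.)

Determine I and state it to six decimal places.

m-sum 0 ✓  L=6 even ✓  2≤2≤4 ✓
Π(2lᵢ+1) = 3×7×5 = 105
triangle coeff Δ(1,3,2) = 1/105
Σ_t [1,1]: t=1:−1/4 = -1/4
(3j)²=3/35 [(1 3 2; 0 0 0)], sign=-1
Σ_t [0,0]: t=0:+1/48 = 1/48
(3j)²=1/7 [(1 3 2; 1 -3 2)], sign=+1
⇒ 4πI² = 9/7
I = (-1)√(9/7/(4π)) = -0.31986543

-0.319865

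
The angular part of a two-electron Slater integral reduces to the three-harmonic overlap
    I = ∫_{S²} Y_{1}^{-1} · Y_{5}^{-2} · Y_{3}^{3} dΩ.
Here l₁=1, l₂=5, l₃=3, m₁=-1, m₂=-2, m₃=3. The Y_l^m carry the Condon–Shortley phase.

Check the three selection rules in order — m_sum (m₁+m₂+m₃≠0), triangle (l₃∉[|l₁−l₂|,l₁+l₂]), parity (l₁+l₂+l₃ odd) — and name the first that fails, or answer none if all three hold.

azimuthal sum: -1 − 2 + 3 = 0  ✓
4 ≤ 3 ≤ 6 (triangle on l)  ✗
L = 1 + 5 + 3 = 9 (odd)

triangle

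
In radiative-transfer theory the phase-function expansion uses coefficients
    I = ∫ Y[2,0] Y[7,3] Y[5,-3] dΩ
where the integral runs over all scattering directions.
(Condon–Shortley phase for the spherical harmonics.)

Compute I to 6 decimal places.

-0.186208

m-sum 0 ✓  L=14 even ✓  5≤5≤9 ✓
Π(2lᵢ+1) = 5×15×11 = 825
triangle coeff Δ(2,7,5) = 1/15015
Σ_t [2,2]: t=2:+1/57600 = 1/57600
(3j)²=21/715 [(2 7 5; 0 0 0)], sign=-1
Σ_t [2,2]: t=2:+1/322560 = 1/322560
(3j)²=18/1001 [(2 7 5; 0 3 -3)], sign=+1
⇒ 4πI² = 810/1859
I = (-1)√(810/1859/(4π)) = -0.18620781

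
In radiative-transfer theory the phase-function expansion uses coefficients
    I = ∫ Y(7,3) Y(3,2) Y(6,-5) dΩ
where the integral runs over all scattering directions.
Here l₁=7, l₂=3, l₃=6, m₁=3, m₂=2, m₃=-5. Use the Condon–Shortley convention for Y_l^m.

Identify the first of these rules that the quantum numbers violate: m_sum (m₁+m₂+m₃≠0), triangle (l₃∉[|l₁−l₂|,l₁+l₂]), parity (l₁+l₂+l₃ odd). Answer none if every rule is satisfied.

azimuthal sum: 3 + 2 − 5 = 0  ✓
4 ≤ 6 ≤ 10 (triangle on l)  ✓
L = 7 + 3 + 6 = 16 (even)  ✓

none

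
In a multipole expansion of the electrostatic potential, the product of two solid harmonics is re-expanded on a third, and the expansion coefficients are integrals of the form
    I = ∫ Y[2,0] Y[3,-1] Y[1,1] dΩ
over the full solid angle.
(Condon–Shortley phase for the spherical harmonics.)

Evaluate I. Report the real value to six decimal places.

Rules hold: Σm=0, L=6 even, 1≤1≤5.
N = 5·7·3 = 105
Δ = 4!·0!·2!/7! = 1/105
Racah Σ t=2..2: t=2:+1/4 = 1/4
⇒ 3j(2 3 1; 0 0 0)² = 3/35, sgn -1
Racah Σ t=2..2: t=2:+1/8 = 1/8
⇒ 3j(2 3 1; 0 -1 1)² = 2/35, sgn +1
4πI² = N·(3j₀)²·(3jₘ)² = 18/35
I = -1·√(0.514286/4π) = -0.20230066

-0.202301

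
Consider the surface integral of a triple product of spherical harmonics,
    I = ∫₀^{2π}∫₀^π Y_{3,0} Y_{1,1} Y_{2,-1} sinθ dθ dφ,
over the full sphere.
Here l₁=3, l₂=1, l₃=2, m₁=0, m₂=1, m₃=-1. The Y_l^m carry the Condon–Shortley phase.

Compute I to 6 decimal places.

0.143048

Checks pass: Σm=0; 6 even; l₃=2∈[2,4].
(2·3+1)(2·1+1)(2·2+1) = 105
Δ: 2! 4! 0! / 7! → 1/105
sum: t=1:−1/4 = -1/4
3j²(3 1 2; 0 0 0) = Δ·Π!·Σ² = 3/35  (sign -1)
sum: t=2:+1/12 = 1/12
3j²(3 1 2; 0 1 -1) = Δ·Π!·Σ² = 1/35  (sign -1)
combine: 4πI² = 105·3/35·1/35 = 9/35
take √, sign +1: I = 0.14304817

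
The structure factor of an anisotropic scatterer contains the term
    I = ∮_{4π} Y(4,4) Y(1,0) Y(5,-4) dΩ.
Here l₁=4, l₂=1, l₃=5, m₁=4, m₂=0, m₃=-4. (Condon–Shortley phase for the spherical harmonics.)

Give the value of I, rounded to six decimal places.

0.147319

Rules hold: Σm=0, L=10 even, 3≤5≤5.
N = 9·3·11 = 297
Δ = 0!·8!·2!/11! = 1/495
Racah Σ t=0..0: t=0:+1/576 = 1/576
⇒ 3j(4 1 5; 0 0 0)² = 5/99, sgn -1
Racah Σ t=0..0: t=0:+1/40320 = 1/40320
⇒ 3j(4 1 5; 4 0 -4)² = 1/55, sgn -1
4πI² = N·(3j₀)²·(3jₘ)² = 3/11
I = +1·√(0.272727/4π) = 0.14731920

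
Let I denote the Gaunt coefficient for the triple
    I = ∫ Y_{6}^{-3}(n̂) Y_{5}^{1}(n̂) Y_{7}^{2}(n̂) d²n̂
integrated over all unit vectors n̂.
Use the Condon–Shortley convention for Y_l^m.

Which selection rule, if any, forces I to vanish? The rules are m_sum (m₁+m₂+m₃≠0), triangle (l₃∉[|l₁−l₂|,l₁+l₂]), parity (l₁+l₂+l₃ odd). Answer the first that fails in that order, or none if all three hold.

azimuthal sum: -3 + 1 + 2 = 0  ✓
1 ≤ 7 ≤ 11 (triangle on l)  ✓
L = 6 + 5 + 7 = 18 (even)  ✓

none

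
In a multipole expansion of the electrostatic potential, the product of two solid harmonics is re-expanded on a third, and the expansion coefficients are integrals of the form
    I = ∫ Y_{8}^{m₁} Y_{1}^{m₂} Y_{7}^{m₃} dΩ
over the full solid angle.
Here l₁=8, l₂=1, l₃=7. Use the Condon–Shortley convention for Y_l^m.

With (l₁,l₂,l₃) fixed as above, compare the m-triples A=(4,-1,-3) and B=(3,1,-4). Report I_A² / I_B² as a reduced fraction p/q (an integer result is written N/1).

Same 8,1,7: normalisation and zero-m 3j drop out of the ratio.
A: Δ: 2! 14! 0! / 17! → 1/2040; sum: t=0:+1/174182400 = 1/174182400; 3j²(8 1 7; 4 -1 -3) = Δ·Π!·Σ² = 11/340  (sign +1)
B: Δ: 2! 14! 0! / 17! → 1/2040; sum: t=2:+1/479001600 = 1/479001600; 3j²(8 1 7; 3 1 -4) = Δ·Π!·Σ² = 1/204  (sign -1)
I_A²/I_B² = (11/340)/(1/204) = 33/5

33/5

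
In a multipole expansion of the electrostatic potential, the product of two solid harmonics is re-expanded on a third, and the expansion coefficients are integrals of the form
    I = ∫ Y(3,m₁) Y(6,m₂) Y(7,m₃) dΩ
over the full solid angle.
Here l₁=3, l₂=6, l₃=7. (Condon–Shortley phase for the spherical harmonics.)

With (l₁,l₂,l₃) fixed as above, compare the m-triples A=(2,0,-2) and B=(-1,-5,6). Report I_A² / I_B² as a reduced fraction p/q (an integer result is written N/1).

10080/1573

Shared (l₁,l₂,l₃)=(3,6,7): N and (l;000)² cancel in I_A²/I_B².
A: Δ = 2!·4!·10!/17! = 1/2042040; Racah Σ t=0..1: t=0:+1/207360 t=1:−1/345600 = 1/518400; ⇒ 3j(3 6 7; 2 0 -2)² = 12/2431, sgn -1
B: Δ = 2!·4!·10!/17! = 1/2042040; Racah Σ t=0..1: t=0:+1/17418240 t=1:−1/21772800 = 1/87091200; ⇒ 3j(3 6 7; -1 -5 6)² = 11/14280, sgn -1
I_A²/I_B² = (12/2431)/(11/14280) = 10080/1573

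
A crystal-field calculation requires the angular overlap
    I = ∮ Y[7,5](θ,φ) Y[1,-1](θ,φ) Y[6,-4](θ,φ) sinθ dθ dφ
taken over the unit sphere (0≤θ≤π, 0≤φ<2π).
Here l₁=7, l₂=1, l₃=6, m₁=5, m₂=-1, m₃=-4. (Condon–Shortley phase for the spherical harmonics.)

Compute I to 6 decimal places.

-0.284256

m-sum 0 ✓  L=14 even ✓  6≤6≤8 ✓
Π(2lᵢ+1) = 15×3×13 = 585
triangle coeff Δ(7,1,6) = 1/1365
Σ_t [1,1]: t=1:−1/518400 = -1/518400
(3j)²=7/195 [(7 1 6; 0 0 0)], sign=-1
Σ_t [0,0]: t=0:+1/14515200 = 1/14515200
(3j)²=22/455 [(7 1 6; 5 -1 -4)], sign=+1
⇒ 4πI² = 66/65
I = (-1)√(66/65/(4π)) = -0.28425647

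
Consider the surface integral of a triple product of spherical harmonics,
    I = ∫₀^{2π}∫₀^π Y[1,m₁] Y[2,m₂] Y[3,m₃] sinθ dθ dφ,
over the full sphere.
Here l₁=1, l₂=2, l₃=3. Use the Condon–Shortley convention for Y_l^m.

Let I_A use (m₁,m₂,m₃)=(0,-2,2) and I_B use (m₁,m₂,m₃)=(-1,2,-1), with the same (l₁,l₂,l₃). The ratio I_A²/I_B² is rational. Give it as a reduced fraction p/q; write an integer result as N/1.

5/1

Shared (l₁,l₂,l₃)=(1,2,3): N and (l;000)² cancel in I_A²/I_B².
A: Δ = 0!·2!·4!/7! = 1/105; Racah Σ t=0..0: t=0:+1/24 = 1/24; ⇒ 3j(1 2 3; 0 -2 2)² = 1/21, sgn -1
B: Δ = 0!·2!·4!/7! = 1/105; Racah Σ t=0..0: t=0:+1/48 = 1/48; ⇒ 3j(1 2 3; -1 2 -1)² = 1/105, sgn +1
I_A²/I_B² = (1/21)/(1/105) = 5/1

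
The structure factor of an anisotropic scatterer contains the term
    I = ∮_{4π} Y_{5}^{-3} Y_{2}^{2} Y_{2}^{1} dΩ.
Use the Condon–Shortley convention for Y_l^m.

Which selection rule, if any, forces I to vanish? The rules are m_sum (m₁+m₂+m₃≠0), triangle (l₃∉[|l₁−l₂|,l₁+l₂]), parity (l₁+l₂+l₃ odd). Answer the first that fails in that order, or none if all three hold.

triangle

Σmᵢ = 0  ✓
l₃∈[|l₁−l₂|,l₁+l₂]=[3,7], have l₃=2  ✗
Σlᵢ = 9 ⇒ odd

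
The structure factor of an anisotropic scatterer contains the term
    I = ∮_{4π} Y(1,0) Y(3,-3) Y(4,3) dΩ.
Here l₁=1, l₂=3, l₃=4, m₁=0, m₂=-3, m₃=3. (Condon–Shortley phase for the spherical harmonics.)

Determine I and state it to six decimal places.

-0.162868

m-sum 0 ✓  L=8 even ✓  2≤4≤4 ✓
Π(2lᵢ+1) = 3×7×9 = 189
triangle coeff Δ(1,3,4) = 1/252
Σ_t [0,0]: t=0:+1/36 = 1/36
(3j)²=4/63 [(1 3 4; 0 0 0)], sign=+1
Σ_t [0,0]: t=0:+1/720 = 1/720
(3j)²=1/36 [(1 3 4; 0 -3 3)], sign=-1
⇒ 4πI² = 1/3
I = (-1)√(1/3/(4π)) = -0.16286750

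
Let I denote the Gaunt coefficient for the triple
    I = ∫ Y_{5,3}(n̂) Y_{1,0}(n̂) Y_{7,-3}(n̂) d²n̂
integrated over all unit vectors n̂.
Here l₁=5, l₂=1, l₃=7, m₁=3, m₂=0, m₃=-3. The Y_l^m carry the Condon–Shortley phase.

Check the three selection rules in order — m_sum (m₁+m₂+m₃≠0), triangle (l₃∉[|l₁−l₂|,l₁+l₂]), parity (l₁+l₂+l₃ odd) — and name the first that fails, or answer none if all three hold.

triangle

azimuthal sum: 3 + 0 − 3 = 0  ✓
4 ≤ 7 ≤ 6 (triangle on l)  ✗
L = 5 + 1 + 7 = 13 (odd)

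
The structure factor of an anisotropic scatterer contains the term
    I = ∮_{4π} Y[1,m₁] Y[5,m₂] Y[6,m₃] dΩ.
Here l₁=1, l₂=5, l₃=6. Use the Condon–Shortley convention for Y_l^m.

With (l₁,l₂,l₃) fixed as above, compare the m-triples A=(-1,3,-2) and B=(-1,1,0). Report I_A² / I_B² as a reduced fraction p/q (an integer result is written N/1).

Same 1,5,6: normalisation and zero-m 3j drop out of the ratio.
A: Δ: 0! 2! 10! / 13! → 1/858; sum: t=0:+1/161280 = 1/161280; 3j²(1 5 6; -1 3 -2) = Δ·Π!·Σ² = 1/143  (sign +1)
B: Δ: 0! 2! 10! / 13! → 1/858; sum: t=0:+1/34560 = 1/34560; 3j²(1 5 6; -1 1 0) = Δ·Π!·Σ² = 5/286  (sign +1)
I_A²/I_B² = (1/143)/(5/286) = 2/5

2/5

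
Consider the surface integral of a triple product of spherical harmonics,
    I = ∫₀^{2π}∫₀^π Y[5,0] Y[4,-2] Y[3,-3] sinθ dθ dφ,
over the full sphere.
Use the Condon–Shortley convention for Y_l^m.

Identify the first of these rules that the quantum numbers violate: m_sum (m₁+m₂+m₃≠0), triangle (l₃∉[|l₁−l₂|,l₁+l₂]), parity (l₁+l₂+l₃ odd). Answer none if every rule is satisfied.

m_sum

azimuthal sum: 0 − 2 − 3 = -5  ✗
1 ≤ 3 ≤ 9 (triangle on l)
L = 5 + 4 + 3 = 12 (even)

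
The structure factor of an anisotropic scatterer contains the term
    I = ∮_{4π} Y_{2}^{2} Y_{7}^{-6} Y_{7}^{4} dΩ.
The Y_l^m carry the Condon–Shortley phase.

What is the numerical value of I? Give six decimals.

-0.106948

m-sum 0 ✓  L=16 even ✓  5≤7≤9 ✓
Π(2lᵢ+1) = 5×15×15 = 1125
triangle coeff Δ(2,7,7) = 1/185640
Σ_t [0,2]: t=0:+1/2419200 t=1:−1/518400 t=2:+1/2419200 = -1/907200
(3j)²=56/3315 [(2 7 7; 0 0 0)], sign=+1
Σ_t [0,0]: t=0:+1/159667200 = 1/159667200
(3j)²=9/1190 [(2 7 7; 2 -6 4)], sign=-1
⇒ 4πI² = 540/3757
I = (-1)√(540/3757/(4π)) = -0.10694768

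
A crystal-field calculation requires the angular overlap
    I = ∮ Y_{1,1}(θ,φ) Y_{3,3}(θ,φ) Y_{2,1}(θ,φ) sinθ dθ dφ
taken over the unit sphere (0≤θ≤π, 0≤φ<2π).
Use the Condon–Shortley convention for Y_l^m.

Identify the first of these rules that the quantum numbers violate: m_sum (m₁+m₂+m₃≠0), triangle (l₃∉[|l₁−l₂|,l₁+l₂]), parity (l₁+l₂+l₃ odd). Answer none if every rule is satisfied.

azimuthal sum: 1 + 3 + 1 = 5  ✗
2 ≤ 2 ≤ 4 (triangle on l)
L = 1 + 3 + 2 = 6 (even)

m_sum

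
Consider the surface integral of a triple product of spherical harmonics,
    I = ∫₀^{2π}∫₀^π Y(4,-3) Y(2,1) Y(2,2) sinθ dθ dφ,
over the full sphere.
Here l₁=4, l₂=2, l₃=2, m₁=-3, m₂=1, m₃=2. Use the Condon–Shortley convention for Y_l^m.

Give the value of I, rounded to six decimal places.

-0.238414

Rules hold: Σm=0, L=8 even, 2≤2≤6.
N = 9·5·5 = 225
Δ = 4!·4!·0!/9! = 1/630
Racah Σ t=2..2: t=2:+1/16 = 1/16
⇒ 3j(4 2 2; 0 0 0)² = 2/35, sgn +1
Racah Σ t=3..3: t=3:−1/144 = -1/144
⇒ 3j(4 2 2; -3 1 2)² = 1/18, sgn -1
4πI² = N·(3j₀)²·(3jₘ)² = 5/7
I = -1·√(0.714286/4π) = -0.23841361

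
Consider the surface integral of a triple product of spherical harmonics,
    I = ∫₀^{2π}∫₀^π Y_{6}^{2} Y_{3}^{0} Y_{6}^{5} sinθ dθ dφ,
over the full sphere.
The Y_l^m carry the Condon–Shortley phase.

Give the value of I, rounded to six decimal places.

0.000000

m-sum = 2 + 0 + 5 = 7 ≠ 0 ⇒ I = 0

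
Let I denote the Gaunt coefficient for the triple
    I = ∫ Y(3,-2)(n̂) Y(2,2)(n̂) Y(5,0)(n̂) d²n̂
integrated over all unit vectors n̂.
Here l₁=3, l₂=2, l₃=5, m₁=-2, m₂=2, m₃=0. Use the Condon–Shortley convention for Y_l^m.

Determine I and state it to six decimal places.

Rules hold: Σm=0, L=10 even, 1≤5≤5.
N = 7·5·11 = 385
Δ = 0!·6!·4!/11! = 1/2310
Racah Σ t=0..0: t=0:+1/144 = 1/144
⇒ 3j(3 2 5; 0 0 0)² = 10/231, sgn -1
Racah Σ t=0..0: t=0:+1/2880 = 1/2880
⇒ 3j(3 2 5; -2 2 0)² = 1/462, sgn -1
4πI² = N·(3j₀)²·(3jₘ)² = 25/693
I = +1·√(0.036075/4π) = 0.05357948

0.053579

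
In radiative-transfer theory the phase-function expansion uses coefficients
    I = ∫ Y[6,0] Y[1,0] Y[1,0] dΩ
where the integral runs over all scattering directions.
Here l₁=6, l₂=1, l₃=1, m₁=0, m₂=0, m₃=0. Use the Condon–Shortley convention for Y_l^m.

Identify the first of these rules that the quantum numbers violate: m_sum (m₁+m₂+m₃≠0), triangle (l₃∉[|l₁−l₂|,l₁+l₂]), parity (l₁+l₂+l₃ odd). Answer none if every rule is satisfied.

triangle

m₁+m₂+m₃ = 0 + 0 + 0 = 0  ✓
triangle: |6−1|=5 ≤ l₃=1 ≤ 6+1=7  ✗
parity: l₁+l₂+l₃ = 8 is even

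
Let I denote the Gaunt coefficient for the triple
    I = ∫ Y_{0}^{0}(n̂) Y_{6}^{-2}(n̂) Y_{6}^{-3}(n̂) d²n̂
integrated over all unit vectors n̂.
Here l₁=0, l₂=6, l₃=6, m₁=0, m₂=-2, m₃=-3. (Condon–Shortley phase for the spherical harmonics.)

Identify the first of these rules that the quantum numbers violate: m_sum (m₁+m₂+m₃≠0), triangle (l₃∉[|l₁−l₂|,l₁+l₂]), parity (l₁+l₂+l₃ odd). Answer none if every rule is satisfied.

Σmᵢ = -5  ✗
l₃∈[|l₁−l₂|,l₁+l₂]=[6,6], have l₃=6
Σlᵢ = 12 ⇒ even

m_sum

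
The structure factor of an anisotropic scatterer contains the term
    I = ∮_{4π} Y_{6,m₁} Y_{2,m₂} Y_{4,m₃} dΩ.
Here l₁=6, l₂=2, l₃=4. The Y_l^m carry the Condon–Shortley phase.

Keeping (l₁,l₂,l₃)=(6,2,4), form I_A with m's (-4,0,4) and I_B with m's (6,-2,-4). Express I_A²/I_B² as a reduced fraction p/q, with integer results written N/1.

1/11

Shared (l₁,l₂,l₃)=(6,2,4): N and (l;000)² cancel in I_A²/I_B².
A: Δ = 4!·8!·0!/13! = 1/6435; Racah Σ t=2..2: t=2:+1/161280 = 1/161280; ⇒ 3j(6 2 4; -4 0 4)² = 1/143, sgn +1
B: Δ = 4!·8!·0!/13! = 1/6435; Racah Σ t=0..0: t=0:+1/967680 = 1/967680; ⇒ 3j(6 2 4; 6 -2 -4)² = 1/13, sgn +1
I_A²/I_B² = (1/143)/(1/13) = 1/11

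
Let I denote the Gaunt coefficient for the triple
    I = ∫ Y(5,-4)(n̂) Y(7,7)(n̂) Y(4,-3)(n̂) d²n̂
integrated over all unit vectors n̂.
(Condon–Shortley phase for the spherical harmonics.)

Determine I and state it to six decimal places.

-0.216112

Checks pass: Σm=0; 16 even; l₃=4∈[2,12].
(2·5+1)(2·7+1)(2·4+1) = 1485
Δ: 8! 2! 6! / 17! → 1/6126120
sum: t=3:−1/69120 t=4:+1/20736 t=5:−1/69120 = 1/51840
3j²(5 7 4; 0 0 0) = Δ·Π!·Σ² = 280/21879  (sign +1)
sum: t=8:+1/29030400 = 1/29030400
3j²(5 7 4; -4 7 -3) = Δ·Π!·Σ² = 21/680  (sign -1)
combine: 4πI² = 1485·280/21879·21/680 = 2205/3757
take √, sign -1: I = -0.21611194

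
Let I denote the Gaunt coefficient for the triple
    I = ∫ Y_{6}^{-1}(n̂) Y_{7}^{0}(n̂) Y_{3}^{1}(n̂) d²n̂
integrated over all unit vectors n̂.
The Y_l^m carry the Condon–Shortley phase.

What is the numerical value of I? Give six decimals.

Rules hold: Σm=0, L=16 even, 1≤3≤13.
N = 13·15·7 = 1365
Δ = 10!·2!·4!/17! = 1/2042040
Racah Σ t=4..6: t=4:+1/207360 t=5:−1/57600 t=6:+1/207360 = -1/129600
⇒ 3j(6 7 3; 0 0 0)² = 168/12155, sgn +1
Racah Σ t=5..7: t=5:−1/115200 t=6:+1/103680 t=7:−1/1451520 = 1/3628800
⇒ 3j(6 7 3; -1 0 1)² = 1/36465, sgn +1
4πI² = N·(3j₀)²·(3jₘ)² = 1176/2272985
I = +1·√(0.000517381/4π) = 0.00641653

0.006417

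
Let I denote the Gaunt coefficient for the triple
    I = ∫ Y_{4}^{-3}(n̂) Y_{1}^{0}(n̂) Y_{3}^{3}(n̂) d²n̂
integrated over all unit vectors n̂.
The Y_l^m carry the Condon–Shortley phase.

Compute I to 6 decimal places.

m-sum 0 ✓  L=8 even ✓  3≤3≤5 ✓
Π(2lᵢ+1) = 9×3×7 = 189
triangle coeff Δ(4,1,3) = 1/252
Σ_t [1,1]: t=1:−1/36 = -1/36
(3j)²=4/63 [(4 1 3; 0 0 0)], sign=+1
Σ_t [1,1]: t=1:−1/720 = -1/720
(3j)²=1/36 [(4 1 3; -3 0 3)], sign=-1
⇒ 4πI² = 1/3
I = (-1)√(1/3/(4π)) = -0.16286750

-0.162868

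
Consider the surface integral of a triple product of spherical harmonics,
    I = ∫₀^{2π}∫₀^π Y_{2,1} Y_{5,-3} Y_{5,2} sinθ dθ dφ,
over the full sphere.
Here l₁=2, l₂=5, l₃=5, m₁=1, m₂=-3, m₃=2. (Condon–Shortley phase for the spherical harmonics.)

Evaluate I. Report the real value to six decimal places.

Rules hold: Σm=0, L=12 even, 3≤5≤7.
N = 5·11·11 = 605
Δ = 2!·2!·8!/13! = 1/38610
Racah Σ t=0..2: t=0:+1/2880 t=1:−1/576 t=2:+1/2880 = -1/960
⇒ 3j(2 5 5; 0 0 0)² = 10/429, sgn +1
Racah Σ t=0..1: t=0:+1/2880 t=1:−1/10080 = 1/4032
⇒ 3j(2 5 5; 1 -3 2)² = 10/429, sgn -1
4πI² = N·(3j₀)²·(3jₘ)² = 500/1521
I = -1·√(0.328731/4π) = -0.16173926

-0.161739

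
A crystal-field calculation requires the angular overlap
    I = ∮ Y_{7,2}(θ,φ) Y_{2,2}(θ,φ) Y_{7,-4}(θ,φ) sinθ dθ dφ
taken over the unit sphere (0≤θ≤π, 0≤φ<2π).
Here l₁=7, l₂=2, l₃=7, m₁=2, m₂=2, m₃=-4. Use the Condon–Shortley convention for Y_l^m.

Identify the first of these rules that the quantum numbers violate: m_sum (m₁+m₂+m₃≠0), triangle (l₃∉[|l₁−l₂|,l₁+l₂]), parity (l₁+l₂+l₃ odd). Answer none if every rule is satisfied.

none

azimuthal sum: 2 + 2 − 4 = 0  ✓
5 ≤ 7 ≤ 9 (triangle on l)  ✓
L = 7 + 2 + 7 = 16 (even)  ✓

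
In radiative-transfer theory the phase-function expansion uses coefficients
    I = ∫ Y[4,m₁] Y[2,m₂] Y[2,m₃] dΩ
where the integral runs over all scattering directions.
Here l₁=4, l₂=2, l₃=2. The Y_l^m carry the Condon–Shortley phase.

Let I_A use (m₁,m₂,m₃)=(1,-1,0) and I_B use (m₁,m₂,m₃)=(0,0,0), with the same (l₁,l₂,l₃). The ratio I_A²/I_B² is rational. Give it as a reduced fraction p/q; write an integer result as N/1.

Shared (l₁,l₂,l₃)=(4,2,2): N and (l;000)² cancel in I_A²/I_B².
A: Δ = 4!·4!·0!/9! = 1/630; Racah Σ t=1..1: t=1:−1/24 = -1/24; ⇒ 3j(4 2 2; 1 -1 0)² = 1/21, sgn -1
B: Δ = 4!·4!·0!/9! = 1/630; Racah Σ t=2..2: t=2:+1/16 = 1/16; ⇒ 3j(4 2 2; 0 0 0)² = 2/35, sgn +1
I_A²/I_B² = (1/21)/(2/35) = 5/6

5/6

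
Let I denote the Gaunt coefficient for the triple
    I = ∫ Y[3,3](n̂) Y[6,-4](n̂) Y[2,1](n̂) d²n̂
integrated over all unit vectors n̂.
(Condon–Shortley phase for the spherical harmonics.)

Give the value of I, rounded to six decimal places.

triangle: need 3≤l₃≤9, have 2; I=0

0.000000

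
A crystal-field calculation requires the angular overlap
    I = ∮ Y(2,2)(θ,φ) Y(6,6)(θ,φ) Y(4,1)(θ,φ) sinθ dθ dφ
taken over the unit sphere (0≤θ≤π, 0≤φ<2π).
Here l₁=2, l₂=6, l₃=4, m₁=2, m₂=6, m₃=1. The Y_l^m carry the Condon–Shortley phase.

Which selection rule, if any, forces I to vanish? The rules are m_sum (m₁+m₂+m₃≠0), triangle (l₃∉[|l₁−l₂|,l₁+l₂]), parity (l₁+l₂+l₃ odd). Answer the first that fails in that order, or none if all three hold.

m_sum

Σmᵢ = 9  ✗
l₃∈[|l₁−l₂|,l₁+l₂]=[4,8], have l₃=4
Σlᵢ = 12 ⇒ even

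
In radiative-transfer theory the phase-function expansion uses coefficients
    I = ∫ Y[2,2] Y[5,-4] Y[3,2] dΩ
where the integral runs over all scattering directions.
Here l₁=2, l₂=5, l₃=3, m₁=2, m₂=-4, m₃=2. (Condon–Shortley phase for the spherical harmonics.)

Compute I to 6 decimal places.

Rules hold: Σm=0, L=10 even, 3≤3≤7.
N = 5·11·7 = 385
Δ = 4!·0!·6!/11! = 1/2310
Racah Σ t=2..2: t=2:+1/144 = 1/144
⇒ 3j(2 5 3; 0 0 0)² = 10/231, sgn -1
Racah Σ t=0..0: t=0:+1/2880 = 1/2880
⇒ 3j(2 5 3; 2 -4 2)² = 3/55, sgn -1
4πI² = N·(3j₀)²·(3jₘ)² = 10/11
I = +1·√(0.909091/4π) = 0.26896683

0.268967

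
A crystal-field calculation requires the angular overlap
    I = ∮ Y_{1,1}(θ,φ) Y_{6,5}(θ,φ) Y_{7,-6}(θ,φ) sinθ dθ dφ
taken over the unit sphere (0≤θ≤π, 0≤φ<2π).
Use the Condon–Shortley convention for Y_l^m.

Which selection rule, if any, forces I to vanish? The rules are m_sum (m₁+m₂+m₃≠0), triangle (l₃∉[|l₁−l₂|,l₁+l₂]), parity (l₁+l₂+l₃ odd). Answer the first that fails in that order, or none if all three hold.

none

azimuthal sum: 1 + 5 − 6 = 0  ✓
5 ≤ 7 ≤ 7 (triangle on l)  ✓
L = 1 + 6 + 7 = 14 (even)  ✓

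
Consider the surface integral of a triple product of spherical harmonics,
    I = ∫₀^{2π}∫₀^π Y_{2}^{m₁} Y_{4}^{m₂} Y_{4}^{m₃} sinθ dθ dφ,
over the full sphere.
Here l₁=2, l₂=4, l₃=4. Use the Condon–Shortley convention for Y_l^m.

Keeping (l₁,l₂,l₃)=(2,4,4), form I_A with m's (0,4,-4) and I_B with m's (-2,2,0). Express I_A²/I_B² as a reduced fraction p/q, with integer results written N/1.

Shared (l₁,l₂,l₃)=(2,4,4): N and (l;000)² cancel in I_A²/I_B².
A: Δ = 2!·2!·6!/11! = 1/13860; Racah Σ t=2..2: t=2:+1/2880 = 1/2880; ⇒ 3j(2 4 4; 0 4 -4)² = 28/495, sgn +1
B: Δ = 2!·2!·6!/11! = 1/13860; Racah Σ t=2..2: t=2:+1/192 = 1/192; ⇒ 3j(2 4 4; -2 2 0)² = 3/77, sgn +1
I_A²/I_B² = (28/495)/(3/77) = 196/135

196/135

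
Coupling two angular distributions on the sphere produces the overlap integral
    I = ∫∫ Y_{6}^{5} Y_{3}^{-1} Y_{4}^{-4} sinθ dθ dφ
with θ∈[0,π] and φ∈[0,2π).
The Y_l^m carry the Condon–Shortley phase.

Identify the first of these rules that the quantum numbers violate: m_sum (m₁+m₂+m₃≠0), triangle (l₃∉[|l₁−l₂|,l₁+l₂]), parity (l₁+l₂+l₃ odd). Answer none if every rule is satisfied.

parity

Σmᵢ = 0  ✓
l₃∈[|l₁−l₂|,l₁+l₂]=[3,9], have l₃=4  ✓
Σlᵢ = 13 ⇒ odd  ✗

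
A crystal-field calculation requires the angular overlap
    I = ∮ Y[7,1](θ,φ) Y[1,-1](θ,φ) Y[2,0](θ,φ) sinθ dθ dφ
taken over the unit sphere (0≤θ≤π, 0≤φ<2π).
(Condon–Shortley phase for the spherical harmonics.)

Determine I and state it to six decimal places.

l₃=2 ∉ [6,8] — triangle fails ⇒ I = 0

0.000000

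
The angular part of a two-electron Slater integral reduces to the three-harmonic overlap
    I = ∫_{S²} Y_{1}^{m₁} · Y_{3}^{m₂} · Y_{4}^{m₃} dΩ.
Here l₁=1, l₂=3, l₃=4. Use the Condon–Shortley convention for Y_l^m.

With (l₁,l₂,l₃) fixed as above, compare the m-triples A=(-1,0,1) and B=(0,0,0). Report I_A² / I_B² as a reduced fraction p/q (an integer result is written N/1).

l's match ⇒ only the (l;m) 3-j factors differ between A and B.
A: triangle coeff Δ(1,3,4) = 1/252; Σ_t [0,0]: t=0:+1/72 = 1/72; (3j)²=5/126 [(1 3 4; -1 0 1)], sign=-1
B: triangle coeff Δ(1,3,4) = 1/252; Σ_t [0,0]: t=0:+1/36 = 1/36; (3j)²=4/63 [(1 3 4; 0 0 0)], sign=+1
I_A²/I_B² = (5/126)/(4/63) = 5/8

5/8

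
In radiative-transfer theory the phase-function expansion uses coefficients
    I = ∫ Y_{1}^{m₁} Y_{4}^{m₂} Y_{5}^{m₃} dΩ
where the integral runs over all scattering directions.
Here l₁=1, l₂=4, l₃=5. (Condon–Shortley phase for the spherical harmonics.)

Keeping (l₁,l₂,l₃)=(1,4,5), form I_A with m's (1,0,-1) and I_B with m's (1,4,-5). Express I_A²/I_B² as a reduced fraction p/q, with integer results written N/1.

1/3

Shared (l₁,l₂,l₃)=(1,4,5): N and (l;000)² cancel in I_A²/I_B².
A: Δ = 0!·2!·8!/11! = 1/495; Racah Σ t=0..0: t=0:+1/1152 = 1/1152; ⇒ 3j(1 4 5; 1 0 -1)² = 1/33, sgn +1
B: Δ = 0!·2!·8!/11! = 1/495; Racah Σ t=0..0: t=0:+1/80640 = 1/80640; ⇒ 3j(1 4 5; 1 4 -5)² = 1/11, sgn +1
I_A²/I_B² = (1/33)/(1/11) = 1/3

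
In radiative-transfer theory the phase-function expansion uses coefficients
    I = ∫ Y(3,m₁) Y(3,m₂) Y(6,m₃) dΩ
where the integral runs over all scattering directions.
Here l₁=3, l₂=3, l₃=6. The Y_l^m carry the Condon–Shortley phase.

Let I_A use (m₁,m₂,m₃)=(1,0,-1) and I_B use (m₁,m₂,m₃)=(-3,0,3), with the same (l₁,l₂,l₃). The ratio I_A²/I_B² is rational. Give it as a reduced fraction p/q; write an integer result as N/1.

25/6

l's match ⇒ only the (l;m) 3-j factors differ between A and B.
A: triangle coeff Δ(3,3,6) = 1/12012; Σ_t [0,0]: t=0:+1/1728 = 1/1728; (3j)²=25/858 [(3 3 6; 1 0 -1)], sign=-1
B: triangle coeff Δ(3,3,6) = 1/12012; Σ_t [0,0]: t=0:+1/25920 = 1/25920; (3j)²=1/143 [(3 3 6; -3 0 3)], sign=-1
I_A²/I_B² = (25/858)/(1/143) = 25/6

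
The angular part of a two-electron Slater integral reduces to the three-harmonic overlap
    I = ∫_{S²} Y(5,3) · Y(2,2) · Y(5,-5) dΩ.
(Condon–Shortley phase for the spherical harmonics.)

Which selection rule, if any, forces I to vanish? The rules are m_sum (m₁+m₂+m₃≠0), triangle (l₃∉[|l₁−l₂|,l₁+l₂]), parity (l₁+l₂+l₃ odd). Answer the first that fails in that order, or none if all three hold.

Σmᵢ = 0  ✓
l₃∈[|l₁−l₂|,l₁+l₂]=[3,7], have l₃=5  ✓
Σlᵢ = 12 ⇒ even  ✓

none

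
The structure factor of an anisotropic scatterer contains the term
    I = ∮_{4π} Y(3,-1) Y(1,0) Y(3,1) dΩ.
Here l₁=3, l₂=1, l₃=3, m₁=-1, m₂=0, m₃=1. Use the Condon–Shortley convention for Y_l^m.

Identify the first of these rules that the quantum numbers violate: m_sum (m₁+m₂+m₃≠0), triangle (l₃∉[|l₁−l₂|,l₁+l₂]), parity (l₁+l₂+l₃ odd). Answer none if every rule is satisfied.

parity

m₁+m₂+m₃ = -1 + 0 + 1 = 0  ✓
triangle: |3−1|=2 ≤ l₃=3 ≤ 3+1=4  ✓
parity: l₁+l₂+l₃ = 7 is odd  ✗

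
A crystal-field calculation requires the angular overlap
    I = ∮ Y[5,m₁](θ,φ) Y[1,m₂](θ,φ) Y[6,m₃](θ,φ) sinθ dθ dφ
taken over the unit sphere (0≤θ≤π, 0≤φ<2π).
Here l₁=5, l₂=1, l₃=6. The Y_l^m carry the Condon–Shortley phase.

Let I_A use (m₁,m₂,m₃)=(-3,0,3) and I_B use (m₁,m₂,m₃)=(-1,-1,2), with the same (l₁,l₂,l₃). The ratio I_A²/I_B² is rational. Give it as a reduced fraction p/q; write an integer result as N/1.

27/28

Same 5,1,6: normalisation and zero-m 3j drop out of the ratio.
A: Δ: 0! 10! 2! / 13! → 1/858; sum: t=0:+1/80640 = 1/80640; 3j²(5 1 6; -3 0 3) = Δ·Π!·Σ² = 9/286  (sign -1)
B: Δ: 0! 10! 2! / 13! → 1/858; sum: t=0:+1/34560 = 1/34560; 3j²(5 1 6; -1 -1 2) = Δ·Π!·Σ² = 14/429  (sign +1)
I_A²/I_B² = (9/286)/(14/429) = 27/28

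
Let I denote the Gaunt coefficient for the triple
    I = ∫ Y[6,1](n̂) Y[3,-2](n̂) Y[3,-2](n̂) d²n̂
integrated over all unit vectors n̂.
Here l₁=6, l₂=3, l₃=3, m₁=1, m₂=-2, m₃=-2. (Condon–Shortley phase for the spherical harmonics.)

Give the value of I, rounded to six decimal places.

0.000000

Σmᵢ = -3 ≠ 0, so the φ-integral vanishes; I = 0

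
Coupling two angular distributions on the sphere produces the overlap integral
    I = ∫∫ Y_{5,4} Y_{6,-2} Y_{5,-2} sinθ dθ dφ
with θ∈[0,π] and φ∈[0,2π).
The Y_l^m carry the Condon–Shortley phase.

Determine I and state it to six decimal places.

0.108910

m-sum 0 ✓  L=16 even ✓  1≤5≤11 ✓
Π(2lᵢ+1) = 11×13×11 = 1573
triangle coeff Δ(5,6,5) = 1/28588560
Σ_t [1,5]: t=1:−1/345600 t=2:+1/13824 t=3:−1/5184 t=4:+1/13824 t=5:−1/345600 = -7/129600
(3j)²=80/7293 [(5 6 5; 0 0 0)], sign=+1
Σ_t [0,1]: t=0:+1/207360 t=1:−1/103680 = -1/207360
(3j)²=21/2431 [(5 6 5; 4 -2 -2)], sign=+1
⇒ 4πI² = 560/3757
I = (+1)√(560/3757/(4π)) = 0.10891018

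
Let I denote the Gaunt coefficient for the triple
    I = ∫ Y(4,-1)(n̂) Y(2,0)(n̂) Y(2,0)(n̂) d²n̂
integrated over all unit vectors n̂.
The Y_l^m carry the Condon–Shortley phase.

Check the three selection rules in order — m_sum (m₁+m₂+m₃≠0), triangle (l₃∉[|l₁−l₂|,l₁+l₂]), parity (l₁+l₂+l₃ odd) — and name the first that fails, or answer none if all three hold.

m₁+m₂+m₃ = -1 + 0 + 0 = -1  ✗
triangle: |4−2|=2 ≤ l₃=2 ≤ 4+2=6
parity: l₁+l₂+l₃ = 8 is even

m_sum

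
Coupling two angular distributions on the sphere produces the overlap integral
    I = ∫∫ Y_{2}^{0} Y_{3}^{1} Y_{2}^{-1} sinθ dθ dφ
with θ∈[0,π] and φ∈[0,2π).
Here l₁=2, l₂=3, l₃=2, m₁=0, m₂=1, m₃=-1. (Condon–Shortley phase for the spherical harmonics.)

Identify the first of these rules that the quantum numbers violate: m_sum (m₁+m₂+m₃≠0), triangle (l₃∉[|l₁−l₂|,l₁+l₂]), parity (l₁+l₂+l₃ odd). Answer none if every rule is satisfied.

parity

m₁+m₂+m₃ = 0 + 1 − 1 = 0  ✓
triangle: |2−3|=1 ≤ l₃=2 ≤ 2+3=5  ✓
parity: l₁+l₂+l₃ = 7 is odd  ✗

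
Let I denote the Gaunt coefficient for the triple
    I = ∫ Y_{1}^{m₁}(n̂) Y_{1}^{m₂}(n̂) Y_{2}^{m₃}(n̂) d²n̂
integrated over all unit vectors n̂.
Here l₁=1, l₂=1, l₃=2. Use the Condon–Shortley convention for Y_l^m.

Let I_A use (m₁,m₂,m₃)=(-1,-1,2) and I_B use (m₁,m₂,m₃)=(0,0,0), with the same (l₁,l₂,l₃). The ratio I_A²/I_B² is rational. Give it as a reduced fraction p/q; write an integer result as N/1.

Same 1,1,2: normalisation and zero-m 3j drop out of the ratio.
A: Δ: 0! 2! 2! / 5! → 1/30; sum: t=0:+1/4 = 1/4; 3j²(1 1 2; -1 -1 2) = Δ·Π!·Σ² = 1/5  (sign +1)
B: Δ: 0! 2! 2! / 5! → 1/30; sum: t=0:+1/1 = 1/1; 3j²(1 1 2; 0 0 0) = Δ·Π!·Σ² = 2/15  (sign +1)
I_A²/I_B² = (1/5)/(2/15) = 3/2

3/2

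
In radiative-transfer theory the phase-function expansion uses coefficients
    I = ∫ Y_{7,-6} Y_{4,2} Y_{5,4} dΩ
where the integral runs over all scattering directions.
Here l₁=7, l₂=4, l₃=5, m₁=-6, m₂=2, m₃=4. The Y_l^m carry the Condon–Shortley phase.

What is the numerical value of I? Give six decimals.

0.061746

m-sum 0 ✓  L=16 even ✓  3≤5≤11 ✓
Π(2lᵢ+1) = 15×9×11 = 1485
triangle coeff Δ(7,4,5) = 1/6126120
Σ_t [2,4]: t=2:+1/69120 t=3:−1/20736 t=4:+1/69120 = -1/51840
(3j)²=280/21879 [(7 4 5; 0 0 0)], sign=+1
Σ_t [5,6]: t=5:−1/4838400 t=6:+1/7257600 = -1/14515200
(3j)²=3/1190 [(7 4 5; -6 2 4)], sign=+1
⇒ 4πI² = 180/3757
I = (+1)√(180/3757/(4π)) = 0.06174627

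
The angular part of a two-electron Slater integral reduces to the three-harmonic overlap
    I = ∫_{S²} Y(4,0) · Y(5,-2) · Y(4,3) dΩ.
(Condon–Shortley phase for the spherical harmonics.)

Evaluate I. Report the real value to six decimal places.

Σmᵢ = 1 ≠ 0, so the φ-integral vanishes; I = 0

0.000000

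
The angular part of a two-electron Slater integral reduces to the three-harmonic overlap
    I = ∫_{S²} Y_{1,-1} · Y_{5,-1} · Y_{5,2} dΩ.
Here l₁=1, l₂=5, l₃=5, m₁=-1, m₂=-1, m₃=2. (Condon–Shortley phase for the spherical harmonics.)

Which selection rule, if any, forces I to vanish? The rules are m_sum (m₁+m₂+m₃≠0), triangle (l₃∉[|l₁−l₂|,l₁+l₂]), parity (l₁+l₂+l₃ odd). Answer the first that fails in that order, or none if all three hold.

m₁+m₂+m₃ = -1 − 1 + 2 = 0  ✓
triangle: |1−5|=4 ≤ l₃=5 ≤ 1+5=6  ✓
parity: l₁+l₂+l₃ = 11 is odd  ✗

parity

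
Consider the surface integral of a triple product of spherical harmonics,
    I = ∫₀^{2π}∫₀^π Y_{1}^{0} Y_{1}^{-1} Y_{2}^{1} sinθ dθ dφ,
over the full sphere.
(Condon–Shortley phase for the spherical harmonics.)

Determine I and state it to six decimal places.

-0.218510

Checks pass: Σm=0; 4 even; l₃=2∈[0,2].
(2·1+1)(2·1+1)(2·2+1) = 45
Δ: 0! 2! 2! / 5! → 1/30
sum: t=0:+1/1 = 1/1
3j²(1 1 2; 0 0 0) = Δ·Π!·Σ² = 2/15  (sign +1)
sum: t=0:+1/2 = 1/2
3j²(1 1 2; 0 -1 1) = Δ·Π!·Σ² = 1/10  (sign -1)
combine: 4πI² = 45·2/15·1/10 = 3/5
take √, sign -1: I = -0.21850969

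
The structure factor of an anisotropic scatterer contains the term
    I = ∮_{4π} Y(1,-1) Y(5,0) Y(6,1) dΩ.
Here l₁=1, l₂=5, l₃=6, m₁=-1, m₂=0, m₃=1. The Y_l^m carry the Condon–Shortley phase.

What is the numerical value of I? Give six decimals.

m-sum 0 ✓  L=12 even ✓  4≤6≤6 ✓
Π(2lᵢ+1) = 3×11×13 = 429
triangle coeff Δ(1,5,6) = 1/858
Σ_t [0,0]: t=0:+1/14400 = 1/14400
(3j)²=6/143 [(1 5 6; 0 0 0)], sign=+1
Σ_t [0,0]: t=0:+1/28800 = 1/28800
(3j)²=7/286 [(1 5 6; -1 0 1)], sign=-1
⇒ 4πI² = 63/143
I = (-1)√(63/143/(4π)) = -0.18723944

-0.187239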